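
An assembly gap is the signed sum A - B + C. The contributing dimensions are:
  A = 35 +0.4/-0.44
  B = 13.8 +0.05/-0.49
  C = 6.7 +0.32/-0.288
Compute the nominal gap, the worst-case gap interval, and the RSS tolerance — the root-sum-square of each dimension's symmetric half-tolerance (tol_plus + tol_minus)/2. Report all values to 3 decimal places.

Stack each dimension's contribution:
  +A: nom +35.000 → Σnom=35.000; wc +0.400/-0.440 → slack +0.400/-0.440; half-tol=0.420, Σhalf²=0.176400
  -B: nom -13.800 → Σnom=21.200; wc +0.490/-0.050 → slack +0.890/-0.490; half-tol=0.270, Σhalf²=0.249300
  +C: nom +6.700 → Σnom=27.900; wc +0.320/-0.288 → slack +1.210/-0.778; half-tol=0.304, Σhalf²=0.341716
Nominal = 27.900. Worst-case = [27.900 - 0.778, 27.900 + 1.210] = [27.122, 29.110]. RSS = √0.341716 = 0.585.

nominal=27.900 wc=[27.122,29.110] rss=0.585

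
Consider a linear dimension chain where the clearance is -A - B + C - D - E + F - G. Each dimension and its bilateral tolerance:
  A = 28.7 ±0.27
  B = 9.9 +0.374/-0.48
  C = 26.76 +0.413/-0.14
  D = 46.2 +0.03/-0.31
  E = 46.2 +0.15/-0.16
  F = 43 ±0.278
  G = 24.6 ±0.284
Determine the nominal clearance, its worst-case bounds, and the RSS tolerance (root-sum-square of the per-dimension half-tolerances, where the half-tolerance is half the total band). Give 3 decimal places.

Stack each dimension's contribution:
  -A: nom -28.700 → Σnom=-28.700; wc +0.270/-0.270 → slack +0.270/-0.270; half-tol=0.270, Σhalf²=0.072900
  -B: nom -9.900 → Σnom=-38.600; wc +0.480/-0.374 → slack +0.750/-0.644; half-tol=0.427, Σhalf²=0.255229
  +C: nom +26.760 → Σnom=-11.840; wc +0.413/-0.140 → slack +1.163/-0.784; half-tol=0.276, Σhalf²=0.331681
  -D: nom -46.200 → Σnom=-58.040; wc +0.310/-0.030 → slack +1.473/-0.814; half-tol=0.170, Σhalf²=0.360581
  -E: nom -46.200 → Σnom=-104.240; wc +0.160/-0.150 → slack +1.633/-0.964; half-tol=0.155, Σhalf²=0.384606
  +F: nom +43.000 → Σnom=-61.240; wc +0.278/-0.278 → slack +1.911/-1.242; half-tol=0.278, Σhalf²=0.461890
  -G: nom -24.600 → Σnom=-85.840; wc +0.284/-0.284 → slack +2.195/-1.526; half-tol=0.284, Σhalf²=0.542546
Nominal = -85.840. Worst-case = [-85.840 - 1.526, -85.840 + 2.195] = [-87.366, -83.645]. RSS = √0.542546 = 0.737.

nominal=-85.840 wc=[-87.366,-83.645] rss=0.737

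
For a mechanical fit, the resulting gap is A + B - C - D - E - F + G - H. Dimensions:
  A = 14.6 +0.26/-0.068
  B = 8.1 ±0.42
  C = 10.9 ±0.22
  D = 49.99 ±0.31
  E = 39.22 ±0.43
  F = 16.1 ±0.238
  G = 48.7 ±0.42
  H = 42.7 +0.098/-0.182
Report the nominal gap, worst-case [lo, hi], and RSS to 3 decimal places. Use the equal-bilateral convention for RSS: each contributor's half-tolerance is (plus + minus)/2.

Stack each dimension's contribution:
  +A: nom +14.600 → Σnom=14.600; wc +0.260/-0.068 → slack +0.260/-0.068; half-tol=0.164, Σhalf²=0.026896
  +B: nom +8.100 → Σnom=22.700; wc +0.420/-0.420 → slack +0.680/-0.488; half-tol=0.420, Σhalf²=0.203296
  -C: nom -10.900 → Σnom=11.800; wc +0.220/-0.220 → slack +0.900/-0.708; half-tol=0.220, Σhalf²=0.251696
  -D: nom -49.990 → Σnom=-38.190; wc +0.310/-0.310 → slack +1.210/-1.018; half-tol=0.310, Σhalf²=0.347796
  -E: nom -39.220 → Σnom=-77.410; wc +0.430/-0.430 → slack +1.640/-1.448; half-tol=0.430, Σhalf²=0.532696
  -F: nom -16.100 → Σnom=-93.510; wc +0.238/-0.238 → slack +1.878/-1.686; half-tol=0.238, Σhalf²=0.589340
  +G: nom +48.700 → Σnom=-44.810; wc +0.420/-0.420 → slack +2.298/-2.106; half-tol=0.420, Σhalf²=0.765740
  -H: nom -42.700 → Σnom=-87.510; wc +0.182/-0.098 → slack +2.480/-2.204; half-tol=0.140, Σhalf²=0.785340
Nominal = -87.510. Worst-case = [-87.510 - 2.204, -87.510 + 2.480] = [-89.714, -85.030]. RSS = √0.785340 = 0.886.

nominal=-87.510 wc=[-89.714,-85.030] rss=0.886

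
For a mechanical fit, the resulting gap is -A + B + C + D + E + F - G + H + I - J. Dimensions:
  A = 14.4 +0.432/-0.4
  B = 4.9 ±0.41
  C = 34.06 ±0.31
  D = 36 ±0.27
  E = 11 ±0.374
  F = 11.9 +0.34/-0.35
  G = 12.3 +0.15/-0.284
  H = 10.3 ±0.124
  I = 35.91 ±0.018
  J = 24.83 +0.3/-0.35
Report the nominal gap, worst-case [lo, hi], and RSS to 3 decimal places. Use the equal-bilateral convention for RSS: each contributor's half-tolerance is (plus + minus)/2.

Stack each dimension's contribution:
  -A: nom -14.400 → Σnom=-14.400; wc +0.400/-0.432 → slack +0.400/-0.432; half-tol=0.416, Σhalf²=0.173056
  +B: nom +4.900 → Σnom=-9.500; wc +0.410/-0.410 → slack +0.810/-0.842; half-tol=0.410, Σhalf²=0.341156
  +C: nom +34.060 → Σnom=24.560; wc +0.310/-0.310 → slack +1.120/-1.152; half-tol=0.310, Σhalf²=0.437256
  +D: nom +36.000 → Σnom=60.560; wc +0.270/-0.270 → slack +1.390/-1.422; half-tol=0.270, Σhalf²=0.510156
  +E: nom +11.000 → Σnom=71.560; wc +0.374/-0.374 → slack +1.764/-1.796; half-tol=0.374, Σhalf²=0.650032
  +F: nom +11.900 → Σnom=83.460; wc +0.340/-0.350 → slack +2.104/-2.146; half-tol=0.345, Σhalf²=0.769057
  -G: nom -12.300 → Σnom=71.160; wc +0.284/-0.150 → slack +2.388/-2.296; half-tol=0.217, Σhalf²=0.816146
  +H: nom +10.300 → Σnom=81.460; wc +0.124/-0.124 → slack +2.512/-2.420; half-tol=0.124, Σhalf²=0.831522
  +I: nom +35.910 → Σnom=117.370; wc +0.018/-0.018 → slack +2.530/-2.438; half-tol=0.018, Σhalf²=0.831846
  -J: nom -24.830 → Σnom=92.540; wc +0.350/-0.300 → slack +2.880/-2.738; half-tol=0.325, Σhalf²=0.937471
Nominal = 92.540. Worst-case = [92.540 - 2.738, 92.540 + 2.880] = [89.802, 95.420]. RSS = √0.937471 = 0.968.

nominal=92.540 wc=[89.802,95.420] rss=0.968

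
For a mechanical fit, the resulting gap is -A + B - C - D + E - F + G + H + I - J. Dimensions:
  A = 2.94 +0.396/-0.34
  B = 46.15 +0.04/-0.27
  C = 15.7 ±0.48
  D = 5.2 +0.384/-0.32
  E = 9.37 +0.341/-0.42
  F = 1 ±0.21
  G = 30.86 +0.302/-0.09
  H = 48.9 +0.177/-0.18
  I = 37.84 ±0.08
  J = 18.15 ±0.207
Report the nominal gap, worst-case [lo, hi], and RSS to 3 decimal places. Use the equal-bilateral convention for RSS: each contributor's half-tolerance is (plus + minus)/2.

Stack each dimension's contribution:
  -A: nom -2.940 → Σnom=-2.940; wc +0.340/-0.396 → slack +0.340/-0.396; half-tol=0.368, Σhalf²=0.135424
  +B: nom +46.150 → Σnom=43.210; wc +0.040/-0.270 → slack +0.380/-0.666; half-tol=0.155, Σhalf²=0.159449
  -C: nom -15.700 → Σnom=27.510; wc +0.480/-0.480 → slack +0.860/-1.146; half-tol=0.480, Σhalf²=0.389849
  -D: nom -5.200 → Σnom=22.310; wc +0.320/-0.384 → slack +1.180/-1.530; half-tol=0.352, Σhalf²=0.513753
  +E: nom +9.370 → Σnom=31.680; wc +0.341/-0.420 → slack +1.521/-1.950; half-tol=0.381, Σhalf²=0.658533
  -F: nom -1.000 → Σnom=30.680; wc +0.210/-0.210 → slack +1.731/-2.160; half-tol=0.210, Σhalf²=0.702633
  +G: nom +30.860 → Σnom=61.540; wc +0.302/-0.090 → slack +2.033/-2.250; half-tol=0.196, Σhalf²=0.741049
  +H: nom +48.900 → Σnom=110.440; wc +0.177/-0.180 → slack +2.210/-2.430; half-tol=0.178, Σhalf²=0.772912
  +I: nom +37.840 → Σnom=148.280; wc +0.080/-0.080 → slack +2.290/-2.510; half-tol=0.080, Σhalf²=0.779312
  -J: nom -18.150 → Σnom=130.130; wc +0.207/-0.207 → slack +2.497/-2.717; half-tol=0.207, Σhalf²=0.822161
Nominal = 130.130. Worst-case = [130.130 - 2.717, 130.130 + 2.497] = [127.413, 132.627]. RSS = √0.822161 = 0.907.

nominal=130.130 wc=[127.413,132.627] rss=0.907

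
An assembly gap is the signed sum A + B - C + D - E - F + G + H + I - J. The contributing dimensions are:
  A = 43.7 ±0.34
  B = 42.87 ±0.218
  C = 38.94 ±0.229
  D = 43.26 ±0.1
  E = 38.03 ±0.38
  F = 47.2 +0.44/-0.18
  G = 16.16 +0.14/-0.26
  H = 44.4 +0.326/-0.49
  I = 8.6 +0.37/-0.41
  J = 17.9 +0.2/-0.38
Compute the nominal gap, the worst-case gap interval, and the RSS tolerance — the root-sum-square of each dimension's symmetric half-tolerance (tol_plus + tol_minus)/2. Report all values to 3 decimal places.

nominal=56.920 wc=[53.853,59.583] rss=0.953

Stack each dimension's contribution:
  +A: nom +43.700 → Σnom=43.700; wc +0.340/-0.340 → slack +0.340/-0.340; half-tol=0.340, Σhalf²=0.115600
  +B: nom +42.870 → Σnom=86.570; wc +0.218/-0.218 → slack +0.558/-0.558; half-tol=0.218, Σhalf²=0.163124
  -C: nom -38.940 → Σnom=47.630; wc +0.229/-0.229 → slack +0.787/-0.787; half-tol=0.229, Σhalf²=0.215565
  +D: nom +43.260 → Σnom=90.890; wc +0.100/-0.100 → slack +0.887/-0.887; half-tol=0.100, Σhalf²=0.225565
  -E: nom -38.030 → Σnom=52.860; wc +0.380/-0.380 → slack +1.267/-1.267; half-tol=0.380, Σhalf²=0.369965
  -F: nom -47.200 → Σnom=5.660; wc +0.180/-0.440 → slack +1.447/-1.707; half-tol=0.310, Σhalf²=0.466065
  +G: nom +16.160 → Σnom=21.820; wc +0.140/-0.260 → slack +1.587/-1.967; half-tol=0.200, Σhalf²=0.506065
  +H: nom +44.400 → Σnom=66.220; wc +0.326/-0.490 → slack +1.913/-2.457; half-tol=0.408, Σhalf²=0.672529
  +I: nom +8.600 → Σnom=74.820; wc +0.370/-0.410 → slack +2.283/-2.867; half-tol=0.390, Σhalf²=0.824629
  -J: nom -17.900 → Σnom=56.920; wc +0.380/-0.200 → slack +2.663/-3.067; half-tol=0.290, Σhalf²=0.908729
Nominal = 56.920. Worst-case = [56.920 - 3.067, 56.920 + 2.663] = [53.853, 59.583]. RSS = √0.908729 = 0.953.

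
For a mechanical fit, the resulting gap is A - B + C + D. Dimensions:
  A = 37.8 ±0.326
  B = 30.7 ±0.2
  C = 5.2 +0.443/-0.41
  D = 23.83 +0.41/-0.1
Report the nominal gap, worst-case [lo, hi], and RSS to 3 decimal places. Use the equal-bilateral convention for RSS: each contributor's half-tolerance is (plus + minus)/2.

nominal=36.130 wc=[35.094,37.509] rss=0.627

Stack each dimension's contribution:
  +A: nom +37.800 → Σnom=37.800; wc +0.326/-0.326 → slack +0.326/-0.326; half-tol=0.326, Σhalf²=0.106276
  -B: nom -30.700 → Σnom=7.100; wc +0.200/-0.200 → slack +0.526/-0.526; half-tol=0.200, Σhalf²=0.146276
  +C: nom +5.200 → Σnom=12.300; wc +0.443/-0.410 → slack +0.969/-0.936; half-tol=0.426, Σhalf²=0.328178
  +D: nom +23.830 → Σnom=36.130; wc +0.410/-0.100 → slack +1.379/-1.036; half-tol=0.255, Σhalf²=0.393203
Nominal = 36.130. Worst-case = [36.130 - 1.036, 36.130 + 1.379] = [35.094, 37.509]. RSS = √0.393203 = 0.627.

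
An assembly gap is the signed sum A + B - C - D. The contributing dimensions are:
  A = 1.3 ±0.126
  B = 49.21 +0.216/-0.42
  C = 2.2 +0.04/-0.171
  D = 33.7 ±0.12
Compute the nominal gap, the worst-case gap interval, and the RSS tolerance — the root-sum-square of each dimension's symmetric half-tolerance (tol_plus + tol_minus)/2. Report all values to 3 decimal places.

Stack each dimension's contribution:
  +A: nom +1.300 → Σnom=1.300; wc +0.126/-0.126 → slack +0.126/-0.126; half-tol=0.126, Σhalf²=0.015876
  +B: nom +49.210 → Σnom=50.510; wc +0.216/-0.420 → slack +0.342/-0.546; half-tol=0.318, Σhalf²=0.117000
  -C: nom -2.200 → Σnom=48.310; wc +0.171/-0.040 → slack +0.513/-0.586; half-tol=0.106, Σhalf²=0.128130
  -D: nom -33.700 → Σnom=14.610; wc +0.120/-0.120 → slack +0.633/-0.706; half-tol=0.120, Σhalf²=0.142530
Nominal = 14.610. Worst-case = [14.610 - 0.706, 14.610 + 0.633] = [13.904, 15.243]. RSS = √0.142530 = 0.378.

nominal=14.610 wc=[13.904,15.243] rss=0.378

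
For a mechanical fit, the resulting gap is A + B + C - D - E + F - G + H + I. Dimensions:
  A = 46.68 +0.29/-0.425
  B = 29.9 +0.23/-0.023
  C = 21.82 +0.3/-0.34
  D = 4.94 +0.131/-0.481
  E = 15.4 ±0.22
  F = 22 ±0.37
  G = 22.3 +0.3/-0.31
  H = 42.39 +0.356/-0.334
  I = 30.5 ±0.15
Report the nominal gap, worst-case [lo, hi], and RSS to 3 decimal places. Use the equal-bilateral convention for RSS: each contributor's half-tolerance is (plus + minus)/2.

nominal=150.650 wc=[148.357,153.357] rss=0.872

Stack each dimension's contribution:
  +A: nom +46.680 → Σnom=46.680; wc +0.290/-0.425 → slack +0.290/-0.425; half-tol=0.357, Σhalf²=0.127806
  +B: nom +29.900 → Σnom=76.580; wc +0.230/-0.023 → slack +0.520/-0.448; half-tol=0.127, Σhalf²=0.143808
  +C: nom +21.820 → Σnom=98.400; wc +0.300/-0.340 → slack +0.820/-0.788; half-tol=0.320, Σhalf²=0.246208
  -D: nom -4.940 → Σnom=93.460; wc +0.481/-0.131 → slack +1.301/-0.919; half-tol=0.306, Σhalf²=0.339844
  -E: nom -15.400 → Σnom=78.060; wc +0.220/-0.220 → slack +1.521/-1.139; half-tol=0.220, Σhalf²=0.388244
  +F: nom +22.000 → Σnom=100.060; wc +0.370/-0.370 → slack +1.891/-1.509; half-tol=0.370, Σhalf²=0.525145
  -G: nom -22.300 → Σnom=77.760; wc +0.310/-0.300 → slack +2.201/-1.809; half-tol=0.305, Σhalf²=0.618170
  +H: nom +42.390 → Σnom=120.150; wc +0.356/-0.334 → slack +2.557/-2.143; half-tol=0.345, Σhalf²=0.737194
  +I: nom +30.500 → Σnom=150.650; wc +0.150/-0.150 → slack +2.707/-2.293; half-tol=0.150, Σhalf²=0.759694
Nominal = 150.650. Worst-case = [150.650 - 2.293, 150.650 + 2.707] = [148.357, 153.357]. RSS = √0.759694 = 0.872.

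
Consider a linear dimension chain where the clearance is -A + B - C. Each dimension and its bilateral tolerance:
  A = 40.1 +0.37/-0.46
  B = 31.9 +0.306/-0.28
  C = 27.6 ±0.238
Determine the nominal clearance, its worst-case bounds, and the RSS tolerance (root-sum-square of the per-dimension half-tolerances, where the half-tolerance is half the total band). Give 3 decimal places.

nominal=-35.800 wc=[-36.688,-34.796] rss=0.561

Stack each dimension's contribution:
  -A: nom -40.100 → Σnom=-40.100; wc +0.460/-0.370 → slack +0.460/-0.370; half-tol=0.415, Σhalf²=0.172225
  +B: nom +31.900 → Σnom=-8.200; wc +0.306/-0.280 → slack +0.766/-0.650; half-tol=0.293, Σhalf²=0.258074
  -C: nom -27.600 → Σnom=-35.800; wc +0.238/-0.238 → slack +1.004/-0.888; half-tol=0.238, Σhalf²=0.314718
Nominal = -35.800. Worst-case = [-35.800 - 0.888, -35.800 + 1.004] = [-36.688, -34.796]. RSS = √0.314718 = 0.561.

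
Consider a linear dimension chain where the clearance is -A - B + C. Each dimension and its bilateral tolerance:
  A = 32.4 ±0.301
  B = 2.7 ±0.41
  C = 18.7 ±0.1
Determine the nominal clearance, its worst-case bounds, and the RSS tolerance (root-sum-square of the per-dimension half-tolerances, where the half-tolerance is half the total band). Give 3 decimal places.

Stack each dimension's contribution:
  -A: nom -32.400 → Σnom=-32.400; wc +0.301/-0.301 → slack +0.301/-0.301; half-tol=0.301, Σhalf²=0.090601
  -B: nom -2.700 → Σnom=-35.100; wc +0.410/-0.410 → slack +0.711/-0.711; half-tol=0.410, Σhalf²=0.258701
  +C: nom +18.700 → Σnom=-16.400; wc +0.100/-0.100 → slack +0.811/-0.811; half-tol=0.100, Σhalf²=0.268701
Nominal = -16.400. Worst-case = [-16.400 - 0.811, -16.400 + 0.811] = [-17.211, -15.589]. RSS = √0.268701 = 0.518.

nominal=-16.400 wc=[-17.211,-15.589] rss=0.518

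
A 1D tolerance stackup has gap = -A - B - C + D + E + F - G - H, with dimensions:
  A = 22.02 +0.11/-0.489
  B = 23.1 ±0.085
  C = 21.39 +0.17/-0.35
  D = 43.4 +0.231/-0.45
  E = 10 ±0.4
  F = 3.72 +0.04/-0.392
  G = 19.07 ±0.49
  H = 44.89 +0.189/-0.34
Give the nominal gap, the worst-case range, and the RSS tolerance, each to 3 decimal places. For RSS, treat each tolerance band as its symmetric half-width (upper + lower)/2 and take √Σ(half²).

nominal=-73.350 wc=[-75.636,-70.925] rss=0.893

Stack each dimension's contribution:
  -A: nom -22.020 → Σnom=-22.020; wc +0.489/-0.110 → slack +0.489/-0.110; half-tol=0.299, Σhalf²=0.089700
  -B: nom -23.100 → Σnom=-45.120; wc +0.085/-0.085 → slack +0.574/-0.195; half-tol=0.085, Σhalf²=0.096925
  -C: nom -21.390 → Σnom=-66.510; wc +0.350/-0.170 → slack +0.924/-0.365; half-tol=0.260, Σhalf²=0.164525
  +D: nom +43.400 → Σnom=-23.110; wc +0.231/-0.450 → slack +1.155/-0.815; half-tol=0.341, Σhalf²=0.280466
  +E: nom +10.000 → Σnom=-13.110; wc +0.400/-0.400 → slack +1.555/-1.215; half-tol=0.400, Σhalf²=0.440466
  +F: nom +3.720 → Σnom=-9.390; wc +0.040/-0.392 → slack +1.595/-1.607; half-tol=0.216, Σhalf²=0.487122
  -G: nom -19.070 → Σnom=-28.460; wc +0.490/-0.490 → slack +2.085/-2.097; half-tol=0.490, Σhalf²=0.727221
  -H: nom -44.890 → Σnom=-73.350; wc +0.340/-0.189 → slack +2.425/-2.286; half-tol=0.265, Σhalf²=0.797182
Nominal = -73.350. Worst-case = [-73.350 - 2.286, -73.350 + 2.425] = [-75.636, -70.925]. RSS = √0.797182 = 0.893.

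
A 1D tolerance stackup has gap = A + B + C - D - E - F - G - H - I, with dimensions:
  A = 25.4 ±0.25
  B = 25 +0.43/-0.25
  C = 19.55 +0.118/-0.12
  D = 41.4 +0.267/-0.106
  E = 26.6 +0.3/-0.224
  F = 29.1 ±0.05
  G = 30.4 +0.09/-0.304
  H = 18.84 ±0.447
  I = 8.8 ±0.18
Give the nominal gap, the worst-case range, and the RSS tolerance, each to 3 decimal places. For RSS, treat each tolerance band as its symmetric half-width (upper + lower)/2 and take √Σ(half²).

nominal=-85.190 wc=[-87.144,-83.081] rss=0.754

Stack each dimension's contribution:
  +A: nom +25.400 → Σnom=25.400; wc +0.250/-0.250 → slack +0.250/-0.250; half-tol=0.250, Σhalf²=0.062500
  +B: nom +25.000 → Σnom=50.400; wc +0.430/-0.250 → slack +0.680/-0.500; half-tol=0.340, Σhalf²=0.178100
  +C: nom +19.550 → Σnom=69.950; wc +0.118/-0.120 → slack +0.798/-0.620; half-tol=0.119, Σhalf²=0.192261
  -D: nom -41.400 → Σnom=28.550; wc +0.106/-0.267 → slack +0.904/-0.887; half-tol=0.186, Σhalf²=0.227043
  -E: nom -26.600 → Σnom=1.950; wc +0.224/-0.300 → slack +1.128/-1.187; half-tol=0.262, Σhalf²=0.295687
  -F: nom -29.100 → Σnom=-27.150; wc +0.050/-0.050 → slack +1.178/-1.237; half-tol=0.050, Σhalf²=0.298187
  -G: nom -30.400 → Σnom=-57.550; wc +0.304/-0.090 → slack +1.482/-1.327; half-tol=0.197, Σhalf²=0.336996
  -H: nom -18.840 → Σnom=-76.390; wc +0.447/-0.447 → slack +1.929/-1.774; half-tol=0.447, Σhalf²=0.536805
  -I: nom -8.800 → Σnom=-85.190; wc +0.180/-0.180 → slack +2.109/-1.954; half-tol=0.180, Σhalf²=0.569205
Nominal = -85.190. Worst-case = [-85.190 - 1.954, -85.190 + 2.109] = [-87.144, -83.081]. RSS = √0.569205 = 0.754.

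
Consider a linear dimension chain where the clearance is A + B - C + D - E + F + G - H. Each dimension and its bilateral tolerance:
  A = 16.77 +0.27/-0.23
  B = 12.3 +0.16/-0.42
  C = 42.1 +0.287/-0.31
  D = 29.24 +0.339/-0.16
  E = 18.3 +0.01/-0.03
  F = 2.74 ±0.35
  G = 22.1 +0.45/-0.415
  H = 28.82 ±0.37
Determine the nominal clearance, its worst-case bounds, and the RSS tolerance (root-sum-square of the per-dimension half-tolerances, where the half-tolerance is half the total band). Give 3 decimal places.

Stack each dimension's contribution:
  +A: nom +16.770 → Σnom=16.770; wc +0.270/-0.230 → slack +0.270/-0.230; half-tol=0.250, Σhalf²=0.062500
  +B: nom +12.300 → Σnom=29.070; wc +0.160/-0.420 → slack +0.430/-0.650; half-tol=0.290, Σhalf²=0.146600
  -C: nom -42.100 → Σnom=-13.030; wc +0.310/-0.287 → slack +0.740/-0.937; half-tol=0.298, Σhalf²=0.235702
  +D: nom +29.240 → Σnom=16.210; wc +0.339/-0.160 → slack +1.079/-1.097; half-tol=0.249, Σhalf²=0.297953
  -E: nom -18.300 → Σnom=-2.090; wc +0.030/-0.010 → slack +1.109/-1.107; half-tol=0.020, Σhalf²=0.298353
  +F: nom +2.740 → Σnom=0.650; wc +0.350/-0.350 → slack +1.459/-1.457; half-tol=0.350, Σhalf²=0.420853
  +G: nom +22.100 → Σnom=22.750; wc +0.450/-0.415 → slack +1.909/-1.872; half-tol=0.432, Σhalf²=0.607909
  -H: nom -28.820 → Σnom=-6.070; wc +0.370/-0.370 → slack +2.279/-2.242; half-tol=0.370, Σhalf²=0.744809
Nominal = -6.070. Worst-case = [-6.070 - 2.242, -6.070 + 2.279] = [-8.312, -3.791]. RSS = √0.744809 = 0.863.

nominal=-6.070 wc=[-8.312,-3.791] rss=0.863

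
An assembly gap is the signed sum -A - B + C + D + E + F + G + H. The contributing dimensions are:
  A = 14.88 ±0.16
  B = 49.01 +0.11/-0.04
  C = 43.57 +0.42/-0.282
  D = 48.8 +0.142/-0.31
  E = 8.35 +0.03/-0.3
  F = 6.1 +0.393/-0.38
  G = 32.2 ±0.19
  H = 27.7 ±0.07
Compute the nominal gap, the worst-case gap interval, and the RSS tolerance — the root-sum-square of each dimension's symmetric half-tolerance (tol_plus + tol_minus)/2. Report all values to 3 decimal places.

nominal=102.830 wc=[101.028,104.275] rss=0.650

Stack each dimension's contribution:
  -A: nom -14.880 → Σnom=-14.880; wc +0.160/-0.160 → slack +0.160/-0.160; half-tol=0.160, Σhalf²=0.025600
  -B: nom -49.010 → Σnom=-63.890; wc +0.040/-0.110 → slack +0.200/-0.270; half-tol=0.075, Σhalf²=0.031225
  +C: nom +43.570 → Σnom=-20.320; wc +0.420/-0.282 → slack +0.620/-0.552; half-tol=0.351, Σhalf²=0.154426
  +D: nom +48.800 → Σnom=28.480; wc +0.142/-0.310 → slack +0.762/-0.862; half-tol=0.226, Σhalf²=0.205502
  +E: nom +8.350 → Σnom=36.830; wc +0.030/-0.300 → slack +0.792/-1.162; half-tol=0.165, Σhalf²=0.232727
  +F: nom +6.100 → Σnom=42.930; wc +0.393/-0.380 → slack +1.185/-1.542; half-tol=0.387, Σhalf²=0.382109
  +G: nom +32.200 → Σnom=75.130; wc +0.190/-0.190 → slack +1.375/-1.732; half-tol=0.190, Σhalf²=0.418209
  +H: nom +27.700 → Σnom=102.830; wc +0.070/-0.070 → slack +1.445/-1.802; half-tol=0.070, Σhalf²=0.423109
Nominal = 102.830. Worst-case = [102.830 - 1.802, 102.830 + 1.445] = [101.028, 104.275]. RSS = √0.423109 = 0.650.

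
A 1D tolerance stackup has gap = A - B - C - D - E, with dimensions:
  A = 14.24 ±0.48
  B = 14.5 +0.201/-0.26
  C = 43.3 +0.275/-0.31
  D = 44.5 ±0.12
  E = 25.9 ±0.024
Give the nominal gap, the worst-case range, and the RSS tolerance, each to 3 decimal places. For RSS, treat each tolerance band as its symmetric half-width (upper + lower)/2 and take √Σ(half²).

nominal=-113.960 wc=[-115.060,-112.766] rss=0.620

Stack each dimension's contribution:
  +A: nom +14.240 → Σnom=14.240; wc +0.480/-0.480 → slack +0.480/-0.480; half-tol=0.480, Σhalf²=0.230400
  -B: nom -14.500 → Σnom=-0.260; wc +0.260/-0.201 → slack +0.740/-0.681; half-tol=0.231, Σhalf²=0.283530
  -C: nom -43.300 → Σnom=-43.560; wc +0.310/-0.275 → slack +1.050/-0.956; half-tol=0.292, Σhalf²=0.369086
  -D: nom -44.500 → Σnom=-88.060; wc +0.120/-0.120 → slack +1.170/-1.076; half-tol=0.120, Σhalf²=0.383487
  -E: nom -25.900 → Σnom=-113.960; wc +0.024/-0.024 → slack +1.194/-1.100; half-tol=0.024, Σhalf²=0.384063
Nominal = -113.960. Worst-case = [-113.960 - 1.100, -113.960 + 1.194] = [-115.060, -112.766]. RSS = √0.384063 = 0.620.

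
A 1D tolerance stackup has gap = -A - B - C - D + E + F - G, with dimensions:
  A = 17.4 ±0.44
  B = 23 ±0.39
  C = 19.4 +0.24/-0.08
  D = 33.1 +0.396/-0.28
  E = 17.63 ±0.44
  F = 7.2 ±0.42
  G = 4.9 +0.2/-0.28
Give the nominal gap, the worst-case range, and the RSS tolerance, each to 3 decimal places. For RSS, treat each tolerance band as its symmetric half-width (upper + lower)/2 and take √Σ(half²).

Stack each dimension's contribution:
  -A: nom -17.400 → Σnom=-17.400; wc +0.440/-0.440 → slack +0.440/-0.440; half-tol=0.440, Σhalf²=0.193600
  -B: nom -23.000 → Σnom=-40.400; wc +0.390/-0.390 → slack +0.830/-0.830; half-tol=0.390, Σhalf²=0.345700
  -C: nom -19.400 → Σnom=-59.800; wc +0.080/-0.240 → slack +0.910/-1.070; half-tol=0.160, Σhalf²=0.371300
  -D: nom -33.100 → Σnom=-92.900; wc +0.280/-0.396 → slack +1.190/-1.466; half-tol=0.338, Σhalf²=0.485544
  +E: nom +17.630 → Σnom=-75.270; wc +0.440/-0.440 → slack +1.630/-1.906; half-tol=0.440, Σhalf²=0.679144
  +F: nom +7.200 → Σnom=-68.070; wc +0.420/-0.420 → slack +2.050/-2.326; half-tol=0.420, Σhalf²=0.855544
  -G: nom -4.900 → Σnom=-72.970; wc +0.280/-0.200 → slack +2.330/-2.526; half-tol=0.240, Σhalf²=0.913144
Nominal = -72.970. Worst-case = [-72.970 - 2.526, -72.970 + 2.330] = [-75.496, -70.640]. RSS = √0.913144 = 0.956.

nominal=-72.970 wc=[-75.496,-70.640] rss=0.956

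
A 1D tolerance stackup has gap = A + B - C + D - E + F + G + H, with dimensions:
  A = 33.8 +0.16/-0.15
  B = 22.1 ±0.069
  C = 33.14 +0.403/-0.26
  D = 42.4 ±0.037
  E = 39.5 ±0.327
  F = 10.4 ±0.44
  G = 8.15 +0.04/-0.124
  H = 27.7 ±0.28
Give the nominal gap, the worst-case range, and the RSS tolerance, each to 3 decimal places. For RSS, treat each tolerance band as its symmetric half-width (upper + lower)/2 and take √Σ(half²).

Stack each dimension's contribution:
  +A: nom +33.800 → Σnom=33.800; wc +0.160/-0.150 → slack +0.160/-0.150; half-tol=0.155, Σhalf²=0.024025
  +B: nom +22.100 → Σnom=55.900; wc +0.069/-0.069 → slack +0.229/-0.219; half-tol=0.069, Σhalf²=0.028786
  -C: nom -33.140 → Σnom=22.760; wc +0.260/-0.403 → slack +0.489/-0.622; half-tol=0.332, Σhalf²=0.138678
  +D: nom +42.400 → Σnom=65.160; wc +0.037/-0.037 → slack +0.526/-0.659; half-tol=0.037, Σhalf²=0.140047
  -E: nom -39.500 → Σnom=25.660; wc +0.327/-0.327 → slack +0.853/-0.986; half-tol=0.327, Σhalf²=0.246976
  +F: nom +10.400 → Σnom=36.060; wc +0.440/-0.440 → slack +1.293/-1.426; half-tol=0.440, Σhalf²=0.440576
  +G: nom +8.150 → Σnom=44.210; wc +0.040/-0.124 → slack +1.333/-1.550; half-tol=0.082, Σhalf²=0.447300
  +H: nom +27.700 → Σnom=71.910; wc +0.280/-0.280 → slack +1.613/-1.830; half-tol=0.280, Σhalf²=0.525700
Nominal = 71.910. Worst-case = [71.910 - 1.830, 71.910 + 1.613] = [70.080, 73.523]. RSS = √0.525700 = 0.725.

nominal=71.910 wc=[70.080,73.523] rss=0.725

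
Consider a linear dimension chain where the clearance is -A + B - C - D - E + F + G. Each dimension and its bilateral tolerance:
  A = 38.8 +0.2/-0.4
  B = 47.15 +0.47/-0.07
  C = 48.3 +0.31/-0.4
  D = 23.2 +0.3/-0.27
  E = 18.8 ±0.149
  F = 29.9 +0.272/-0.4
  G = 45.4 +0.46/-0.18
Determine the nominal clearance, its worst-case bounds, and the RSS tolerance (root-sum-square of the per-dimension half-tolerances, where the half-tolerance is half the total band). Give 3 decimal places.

Stack each dimension's contribution:
  -A: nom -38.800 → Σnom=-38.800; wc +0.400/-0.200 → slack +0.400/-0.200; half-tol=0.300, Σhalf²=0.090000
  +B: nom +47.150 → Σnom=8.350; wc +0.470/-0.070 → slack +0.870/-0.270; half-tol=0.270, Σhalf²=0.162900
  -C: nom -48.300 → Σnom=-39.950; wc +0.400/-0.310 → slack +1.270/-0.580; half-tol=0.355, Σhalf²=0.288925
  -D: nom -23.200 → Σnom=-63.150; wc +0.270/-0.300 → slack +1.540/-0.880; half-tol=0.285, Σhalf²=0.370150
  -E: nom -18.800 → Σnom=-81.950; wc +0.149/-0.149 → slack +1.689/-1.029; half-tol=0.149, Σhalf²=0.392351
  +F: nom +29.900 → Σnom=-52.050; wc +0.272/-0.400 → slack +1.961/-1.429; half-tol=0.336, Σhalf²=0.505247
  +G: nom +45.400 → Σnom=-6.650; wc +0.460/-0.180 → slack +2.421/-1.609; half-tol=0.320, Σhalf²=0.607647
Nominal = -6.650. Worst-case = [-6.650 - 1.609, -6.650 + 2.421] = [-8.259, -4.229]. RSS = √0.607647 = 0.780.

nominal=-6.650 wc=[-8.259,-4.229] rss=0.780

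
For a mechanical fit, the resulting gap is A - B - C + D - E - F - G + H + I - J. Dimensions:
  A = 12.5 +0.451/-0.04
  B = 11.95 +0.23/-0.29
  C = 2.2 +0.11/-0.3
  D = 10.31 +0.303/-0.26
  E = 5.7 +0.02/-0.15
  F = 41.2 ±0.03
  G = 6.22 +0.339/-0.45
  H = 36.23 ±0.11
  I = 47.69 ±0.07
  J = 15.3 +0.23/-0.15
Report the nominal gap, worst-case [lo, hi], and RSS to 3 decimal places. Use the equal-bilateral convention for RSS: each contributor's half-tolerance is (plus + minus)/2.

Stack each dimension's contribution:
  +A: nom +12.500 → Σnom=12.500; wc +0.451/-0.040 → slack +0.451/-0.040; half-tol=0.245, Σhalf²=0.060270
  -B: nom -11.950 → Σnom=0.550; wc +0.290/-0.230 → slack +0.741/-0.270; half-tol=0.260, Σhalf²=0.127870
  -C: nom -2.200 → Σnom=-1.650; wc +0.300/-0.110 → slack +1.041/-0.380; half-tol=0.205, Σhalf²=0.169895
  +D: nom +10.310 → Σnom=8.660; wc +0.303/-0.260 → slack +1.344/-0.640; half-tol=0.281, Σhalf²=0.249137
  -E: nom -5.700 → Σnom=2.960; wc +0.150/-0.020 → slack +1.494/-0.660; half-tol=0.085, Σhalf²=0.256362
  -F: nom -41.200 → Σnom=-38.240; wc +0.030/-0.030 → slack +1.524/-0.690; half-tol=0.030, Σhalf²=0.257263
  -G: nom -6.220 → Σnom=-44.460; wc +0.450/-0.339 → slack +1.974/-1.029; half-tol=0.395, Σhalf²=0.412893
  +H: nom +36.230 → Σnom=-8.230; wc +0.110/-0.110 → slack +2.084/-1.139; half-tol=0.110, Σhalf²=0.424993
  +I: nom +47.690 → Σnom=39.460; wc +0.070/-0.070 → slack +2.154/-1.209; half-tol=0.070, Σhalf²=0.429893
  -J: nom -15.300 → Σnom=24.160; wc +0.150/-0.230 → slack +2.304/-1.439; half-tol=0.190, Σhalf²=0.465993
Nominal = 24.160. Worst-case = [24.160 - 1.439, 24.160 + 2.304] = [22.721, 26.464]. RSS = √0.465993 = 0.683.

nominal=24.160 wc=[22.721,26.464] rss=0.683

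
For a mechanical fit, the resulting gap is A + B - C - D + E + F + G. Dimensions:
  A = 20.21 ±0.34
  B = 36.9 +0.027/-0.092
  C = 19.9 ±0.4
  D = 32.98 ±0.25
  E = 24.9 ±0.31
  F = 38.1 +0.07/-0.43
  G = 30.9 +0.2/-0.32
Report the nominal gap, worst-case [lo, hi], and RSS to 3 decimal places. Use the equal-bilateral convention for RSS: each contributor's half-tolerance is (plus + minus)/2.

nominal=98.130 wc=[95.988,99.727] rss=0.754

Stack each dimension's contribution:
  +A: nom +20.210 → Σnom=20.210; wc +0.340/-0.340 → slack +0.340/-0.340; half-tol=0.340, Σhalf²=0.115600
  +B: nom +36.900 → Σnom=57.110; wc +0.027/-0.092 → slack +0.367/-0.432; half-tol=0.059, Σhalf²=0.119140
  -C: nom -19.900 → Σnom=37.210; wc +0.400/-0.400 → slack +0.767/-0.832; half-tol=0.400, Σhalf²=0.279140
  -D: nom -32.980 → Σnom=4.230; wc +0.250/-0.250 → slack +1.017/-1.082; half-tol=0.250, Σhalf²=0.341640
  +E: nom +24.900 → Σnom=29.130; wc +0.310/-0.310 → slack +1.327/-1.392; half-tol=0.310, Σhalf²=0.437740
  +F: nom +38.100 → Σnom=67.230; wc +0.070/-0.430 → slack +1.397/-1.822; half-tol=0.250, Σhalf²=0.500240
  +G: nom +30.900 → Σnom=98.130; wc +0.200/-0.320 → slack +1.597/-2.142; half-tol=0.260, Σhalf²=0.567840
Nominal = 98.130. Worst-case = [98.130 - 2.142, 98.130 + 1.597] = [95.988, 99.727]. RSS = √0.567840 = 0.754.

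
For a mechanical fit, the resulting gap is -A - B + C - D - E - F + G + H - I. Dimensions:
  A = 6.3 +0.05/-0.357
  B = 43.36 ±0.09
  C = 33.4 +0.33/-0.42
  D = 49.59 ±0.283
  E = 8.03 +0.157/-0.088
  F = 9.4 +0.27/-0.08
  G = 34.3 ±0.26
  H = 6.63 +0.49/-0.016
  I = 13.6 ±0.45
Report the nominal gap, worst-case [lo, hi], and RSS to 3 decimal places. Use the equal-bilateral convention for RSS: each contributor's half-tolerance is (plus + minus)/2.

Stack each dimension's contribution:
  -A: nom -6.300 → Σnom=-6.300; wc +0.357/-0.050 → slack +0.357/-0.050; half-tol=0.203, Σhalf²=0.041412
  -B: nom -43.360 → Σnom=-49.660; wc +0.090/-0.090 → slack +0.447/-0.140; half-tol=0.090, Σhalf²=0.049512
  +C: nom +33.400 → Σnom=-16.260; wc +0.330/-0.420 → slack +0.777/-0.560; half-tol=0.375, Σhalf²=0.190137
  -D: nom -49.590 → Σnom=-65.850; wc +0.283/-0.283 → slack +1.060/-0.843; half-tol=0.283, Σhalf²=0.270226
  -E: nom -8.030 → Σnom=-73.880; wc +0.088/-0.157 → slack +1.148/-1.000; half-tol=0.122, Σhalf²=0.285232
  -F: nom -9.400 → Σnom=-83.280; wc +0.080/-0.270 → slack +1.228/-1.270; half-tol=0.175, Σhalf²=0.315857
  +G: nom +34.300 → Σnom=-48.980; wc +0.260/-0.260 → slack +1.488/-1.530; half-tol=0.260, Σhalf²=0.383457
  +H: nom +6.630 → Σnom=-42.350; wc +0.490/-0.016 → slack +1.978/-1.546; half-tol=0.253, Σhalf²=0.447466
  -I: nom -13.600 → Σnom=-55.950; wc +0.450/-0.450 → slack +2.428/-1.996; half-tol=0.450, Σhalf²=0.649966
Nominal = -55.950. Worst-case = [-55.950 - 1.996, -55.950 + 2.428] = [-57.946, -53.522]. RSS = √0.649966 = 0.806.

nominal=-55.950 wc=[-57.946,-53.522] rss=0.806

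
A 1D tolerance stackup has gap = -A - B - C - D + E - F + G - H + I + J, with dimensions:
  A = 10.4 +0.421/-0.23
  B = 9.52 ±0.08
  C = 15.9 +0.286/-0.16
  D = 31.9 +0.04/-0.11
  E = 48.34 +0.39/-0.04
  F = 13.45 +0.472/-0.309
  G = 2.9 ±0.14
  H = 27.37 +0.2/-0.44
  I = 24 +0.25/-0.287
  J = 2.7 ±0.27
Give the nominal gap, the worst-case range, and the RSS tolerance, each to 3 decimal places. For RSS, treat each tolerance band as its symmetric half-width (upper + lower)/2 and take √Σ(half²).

Stack each dimension's contribution:
  -A: nom -10.400 → Σnom=-10.400; wc +0.230/-0.421 → slack +0.230/-0.421; half-tol=0.326, Σhalf²=0.105950
  -B: nom -9.520 → Σnom=-19.920; wc +0.080/-0.080 → slack +0.310/-0.501; half-tol=0.080, Σhalf²=0.112350
  -C: nom -15.900 → Σnom=-35.820; wc +0.160/-0.286 → slack +0.470/-0.787; half-tol=0.223, Σhalf²=0.162079
  -D: nom -31.900 → Σnom=-67.720; wc +0.110/-0.040 → slack +0.580/-0.827; half-tol=0.075, Σhalf²=0.167704
  +E: nom +48.340 → Σnom=-19.380; wc +0.390/-0.040 → slack +0.970/-0.867; half-tol=0.215, Σhalf²=0.213929
  -F: nom -13.450 → Σnom=-32.830; wc +0.309/-0.472 → slack +1.279/-1.339; half-tol=0.390, Σhalf²=0.366419
  +G: nom +2.900 → Σnom=-29.930; wc +0.140/-0.140 → slack +1.419/-1.479; half-tol=0.140, Σhalf²=0.386019
  -H: nom -27.370 → Σnom=-57.300; wc +0.440/-0.200 → slack +1.859/-1.679; half-tol=0.320, Σhalf²=0.488419
  +I: nom +24.000 → Σnom=-33.300; wc +0.250/-0.287 → slack +2.109/-1.966; half-tol=0.268, Σhalf²=0.560512
  +J: nom +2.700 → Σnom=-30.600; wc +0.270/-0.270 → slack +2.379/-2.236; half-tol=0.270, Σhalf²=0.633412
Nominal = -30.600. Worst-case = [-30.600 - 2.236, -30.600 + 2.379] = [-32.836, -28.221]. RSS = √0.633412 = 0.796.

nominal=-30.600 wc=[-32.836,-28.221] rss=0.796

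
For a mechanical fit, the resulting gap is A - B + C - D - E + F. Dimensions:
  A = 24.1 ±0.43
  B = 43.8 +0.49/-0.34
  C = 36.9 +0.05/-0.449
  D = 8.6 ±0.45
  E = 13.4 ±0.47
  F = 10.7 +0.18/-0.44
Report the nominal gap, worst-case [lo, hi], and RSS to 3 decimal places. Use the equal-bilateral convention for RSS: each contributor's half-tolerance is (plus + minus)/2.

Stack each dimension's contribution:
  +A: nom +24.100 → Σnom=24.100; wc +0.430/-0.430 → slack +0.430/-0.430; half-tol=0.430, Σhalf²=0.184900
  -B: nom -43.800 → Σnom=-19.700; wc +0.340/-0.490 → slack +0.770/-0.920; half-tol=0.415, Σhalf²=0.357125
  +C: nom +36.900 → Σnom=17.200; wc +0.050/-0.449 → slack +0.820/-1.369; half-tol=0.249, Σhalf²=0.419375
  -D: nom -8.600 → Σnom=8.600; wc +0.450/-0.450 → slack +1.270/-1.819; half-tol=0.450, Σhalf²=0.621875
  -E: nom -13.400 → Σnom=-4.800; wc +0.470/-0.470 → slack +1.740/-2.289; half-tol=0.470, Σhalf²=0.842775
  +F: nom +10.700 → Σnom=5.900; wc +0.180/-0.440 → slack +1.920/-2.729; half-tol=0.310, Σhalf²=0.938875
Nominal = 5.900. Worst-case = [5.900 - 2.729, 5.900 + 1.920] = [3.171, 7.820]. RSS = √0.938875 = 0.969.

nominal=5.900 wc=[3.171,7.820] rss=0.969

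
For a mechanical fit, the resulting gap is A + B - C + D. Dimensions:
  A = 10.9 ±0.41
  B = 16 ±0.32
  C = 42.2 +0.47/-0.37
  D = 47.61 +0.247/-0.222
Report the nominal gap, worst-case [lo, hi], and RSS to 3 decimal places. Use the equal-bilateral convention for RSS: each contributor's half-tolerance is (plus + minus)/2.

Stack each dimension's contribution:
  +A: nom +10.900 → Σnom=10.900; wc +0.410/-0.410 → slack +0.410/-0.410; half-tol=0.410, Σhalf²=0.168100
  +B: nom +16.000 → Σnom=26.900; wc +0.320/-0.320 → slack +0.730/-0.730; half-tol=0.320, Σhalf²=0.270500
  -C: nom -42.200 → Σnom=-15.300; wc +0.370/-0.470 → slack +1.100/-1.200; half-tol=0.420, Σhalf²=0.446900
  +D: nom +47.610 → Σnom=32.310; wc +0.247/-0.222 → slack +1.347/-1.422; half-tol=0.234, Σhalf²=0.501890
Nominal = 32.310. Worst-case = [32.310 - 1.422, 32.310 + 1.347] = [30.888, 33.657]. RSS = √0.501890 = 0.708.

nominal=32.310 wc=[30.888,33.657] rss=0.708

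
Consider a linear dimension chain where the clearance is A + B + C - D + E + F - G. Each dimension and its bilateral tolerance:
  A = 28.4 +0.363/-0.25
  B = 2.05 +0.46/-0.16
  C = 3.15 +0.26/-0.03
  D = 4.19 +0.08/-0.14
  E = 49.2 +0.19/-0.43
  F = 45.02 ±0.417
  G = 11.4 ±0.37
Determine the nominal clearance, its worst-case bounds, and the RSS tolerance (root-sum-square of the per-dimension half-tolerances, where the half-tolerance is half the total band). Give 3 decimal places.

nominal=112.230 wc=[110.493,114.430] rss=0.794

Stack each dimension's contribution:
  +A: nom +28.400 → Σnom=28.400; wc +0.363/-0.250 → slack +0.363/-0.250; half-tol=0.306, Σhalf²=0.093942
  +B: nom +2.050 → Σnom=30.450; wc +0.460/-0.160 → slack +0.823/-0.410; half-tol=0.310, Σhalf²=0.190042
  +C: nom +3.150 → Σnom=33.600; wc +0.260/-0.030 → slack +1.083/-0.440; half-tol=0.145, Σhalf²=0.211067
  -D: nom -4.190 → Σnom=29.410; wc +0.140/-0.080 → slack +1.223/-0.520; half-tol=0.110, Σhalf²=0.223167
  +E: nom +49.200 → Σnom=78.610; wc +0.190/-0.430 → slack +1.413/-0.950; half-tol=0.310, Σhalf²=0.319267
  +F: nom +45.020 → Σnom=123.630; wc +0.417/-0.417 → slack +1.830/-1.367; half-tol=0.417, Σhalf²=0.493156
  -G: nom -11.400 → Σnom=112.230; wc +0.370/-0.370 → slack +2.200/-1.737; half-tol=0.370, Σhalf²=0.630056
Nominal = 112.230. Worst-case = [112.230 - 1.737, 112.230 + 2.200] = [110.493, 114.430]. RSS = √0.630056 = 0.794.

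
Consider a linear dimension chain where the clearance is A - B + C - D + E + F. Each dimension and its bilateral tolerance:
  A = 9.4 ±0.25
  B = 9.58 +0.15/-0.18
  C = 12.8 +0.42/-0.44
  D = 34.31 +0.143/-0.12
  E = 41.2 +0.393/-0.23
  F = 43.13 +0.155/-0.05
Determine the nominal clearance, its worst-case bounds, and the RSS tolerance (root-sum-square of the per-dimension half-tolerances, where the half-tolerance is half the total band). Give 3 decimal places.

Stack each dimension's contribution:
  +A: nom +9.400 → Σnom=9.400; wc +0.250/-0.250 → slack +0.250/-0.250; half-tol=0.250, Σhalf²=0.062500
  -B: nom -9.580 → Σnom=-0.180; wc +0.180/-0.150 → slack +0.430/-0.400; half-tol=0.165, Σhalf²=0.089725
  +C: nom +12.800 → Σnom=12.620; wc +0.420/-0.440 → slack +0.850/-0.840; half-tol=0.430, Σhalf²=0.274625
  -D: nom -34.310 → Σnom=-21.690; wc +0.120/-0.143 → slack +0.970/-0.983; half-tol=0.132, Σhalf²=0.291917
  +E: nom +41.200 → Σnom=19.510; wc +0.393/-0.230 → slack +1.363/-1.213; half-tol=0.311, Σhalf²=0.388950
  +F: nom +43.130 → Σnom=62.640; wc +0.155/-0.050 → slack +1.518/-1.263; half-tol=0.103, Σhalf²=0.399456
Nominal = 62.640. Worst-case = [62.640 - 1.263, 62.640 + 1.518] = [61.377, 64.158]. RSS = √0.399456 = 0.632.

nominal=62.640 wc=[61.377,64.158] rss=0.632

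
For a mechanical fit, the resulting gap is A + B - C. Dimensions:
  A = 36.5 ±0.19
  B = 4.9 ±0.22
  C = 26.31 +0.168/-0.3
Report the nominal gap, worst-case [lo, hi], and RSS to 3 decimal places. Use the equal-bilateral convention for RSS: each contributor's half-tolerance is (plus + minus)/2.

nominal=15.090 wc=[14.512,15.800] rss=0.373

Stack each dimension's contribution:
  +A: nom +36.500 → Σnom=36.500; wc +0.190/-0.190 → slack +0.190/-0.190; half-tol=0.190, Σhalf²=0.036100
  +B: nom +4.900 → Σnom=41.400; wc +0.220/-0.220 → slack +0.410/-0.410; half-tol=0.220, Σhalf²=0.084500
  -C: nom -26.310 → Σnom=15.090; wc +0.300/-0.168 → slack +0.710/-0.578; half-tol=0.234, Σhalf²=0.139256
Nominal = 15.090. Worst-case = [15.090 - 0.578, 15.090 + 0.710] = [14.512, 15.800]. RSS = √0.139256 = 0.373.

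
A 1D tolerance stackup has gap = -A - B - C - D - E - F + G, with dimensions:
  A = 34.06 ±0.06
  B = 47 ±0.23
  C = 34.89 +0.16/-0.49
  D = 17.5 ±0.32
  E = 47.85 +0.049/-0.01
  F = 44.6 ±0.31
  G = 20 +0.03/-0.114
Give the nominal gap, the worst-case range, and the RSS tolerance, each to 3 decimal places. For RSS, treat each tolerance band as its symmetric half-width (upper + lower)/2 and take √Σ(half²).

nominal=-205.900 wc=[-207.143,-204.450] rss=0.606

Stack each dimension's contribution:
  -A: nom -34.060 → Σnom=-34.060; wc +0.060/-0.060 → slack +0.060/-0.060; half-tol=0.060, Σhalf²=0.003600
  -B: nom -47.000 → Σnom=-81.060; wc +0.230/-0.230 → slack +0.290/-0.290; half-tol=0.230, Σhalf²=0.056500
  -C: nom -34.890 → Σnom=-115.950; wc +0.490/-0.160 → slack +0.780/-0.450; half-tol=0.325, Σhalf²=0.162125
  -D: nom -17.500 → Σnom=-133.450; wc +0.320/-0.320 → slack +1.100/-0.770; half-tol=0.320, Σhalf²=0.264525
  -E: nom -47.850 → Σnom=-181.300; wc +0.010/-0.049 → slack +1.110/-0.819; half-tol=0.030, Σhalf²=0.265395
  -F: nom -44.600 → Σnom=-225.900; wc +0.310/-0.310 → slack +1.420/-1.129; half-tol=0.310, Σhalf²=0.361495
  +G: nom +20.000 → Σnom=-205.900; wc +0.030/-0.114 → slack +1.450/-1.243; half-tol=0.072, Σhalf²=0.366679
Nominal = -205.900. Worst-case = [-205.900 - 1.243, -205.900 + 1.450] = [-207.143, -204.450]. RSS = √0.366679 = 0.606.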